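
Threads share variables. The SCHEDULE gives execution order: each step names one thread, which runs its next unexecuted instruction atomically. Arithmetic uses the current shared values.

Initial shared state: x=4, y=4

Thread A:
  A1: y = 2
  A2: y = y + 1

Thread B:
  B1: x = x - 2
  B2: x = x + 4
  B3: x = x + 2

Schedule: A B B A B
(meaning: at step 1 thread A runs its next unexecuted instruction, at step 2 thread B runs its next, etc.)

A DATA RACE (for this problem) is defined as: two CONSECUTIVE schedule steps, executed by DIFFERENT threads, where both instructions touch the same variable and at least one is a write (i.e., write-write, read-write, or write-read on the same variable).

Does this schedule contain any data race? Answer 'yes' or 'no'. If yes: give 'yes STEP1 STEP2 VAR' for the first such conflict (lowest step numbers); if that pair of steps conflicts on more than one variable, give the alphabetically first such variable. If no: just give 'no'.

Answer: no

Derivation:
Steps 1,2: A(r=-,w=y) vs B(r=x,w=x). No conflict.
Steps 2,3: same thread (B). No race.
Steps 3,4: B(r=x,w=x) vs A(r=y,w=y). No conflict.
Steps 4,5: A(r=y,w=y) vs B(r=x,w=x). No conflict.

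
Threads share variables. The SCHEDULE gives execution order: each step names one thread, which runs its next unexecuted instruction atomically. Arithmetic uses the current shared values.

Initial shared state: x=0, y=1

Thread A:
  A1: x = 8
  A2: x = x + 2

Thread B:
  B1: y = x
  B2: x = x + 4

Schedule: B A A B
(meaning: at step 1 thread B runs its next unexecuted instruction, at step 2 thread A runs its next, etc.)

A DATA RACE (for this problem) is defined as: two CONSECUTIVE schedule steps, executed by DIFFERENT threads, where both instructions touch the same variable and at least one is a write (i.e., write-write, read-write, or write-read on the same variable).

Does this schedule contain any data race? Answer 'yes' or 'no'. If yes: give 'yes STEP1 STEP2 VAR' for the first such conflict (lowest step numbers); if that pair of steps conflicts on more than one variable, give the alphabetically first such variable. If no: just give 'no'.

Steps 1,2: B(y = x) vs A(x = 8). RACE on x (R-W).
Steps 2,3: same thread (A). No race.
Steps 3,4: A(x = x + 2) vs B(x = x + 4). RACE on x (W-W).
First conflict at steps 1,2.

Answer: yes 1 2 x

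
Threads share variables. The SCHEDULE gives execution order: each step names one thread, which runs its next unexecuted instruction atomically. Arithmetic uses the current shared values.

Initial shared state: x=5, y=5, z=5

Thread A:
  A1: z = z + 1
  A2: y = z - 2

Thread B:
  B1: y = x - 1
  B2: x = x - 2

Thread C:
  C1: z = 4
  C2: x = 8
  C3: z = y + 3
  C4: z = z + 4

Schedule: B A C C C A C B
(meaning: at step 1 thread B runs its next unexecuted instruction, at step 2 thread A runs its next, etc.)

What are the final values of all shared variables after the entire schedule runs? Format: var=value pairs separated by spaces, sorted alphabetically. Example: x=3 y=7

Step 1: thread B executes B1 (y = x - 1). Shared: x=5 y=4 z=5. PCs: A@0 B@1 C@0
Step 2: thread A executes A1 (z = z + 1). Shared: x=5 y=4 z=6. PCs: A@1 B@1 C@0
Step 3: thread C executes C1 (z = 4). Shared: x=5 y=4 z=4. PCs: A@1 B@1 C@1
Step 4: thread C executes C2 (x = 8). Shared: x=8 y=4 z=4. PCs: A@1 B@1 C@2
Step 5: thread C executes C3 (z = y + 3). Shared: x=8 y=4 z=7. PCs: A@1 B@1 C@3
Step 6: thread A executes A2 (y = z - 2). Shared: x=8 y=5 z=7. PCs: A@2 B@1 C@3
Step 7: thread C executes C4 (z = z + 4). Shared: x=8 y=5 z=11. PCs: A@2 B@1 C@4
Step 8: thread B executes B2 (x = x - 2). Shared: x=6 y=5 z=11. PCs: A@2 B@2 C@4

Answer: x=6 y=5 z=11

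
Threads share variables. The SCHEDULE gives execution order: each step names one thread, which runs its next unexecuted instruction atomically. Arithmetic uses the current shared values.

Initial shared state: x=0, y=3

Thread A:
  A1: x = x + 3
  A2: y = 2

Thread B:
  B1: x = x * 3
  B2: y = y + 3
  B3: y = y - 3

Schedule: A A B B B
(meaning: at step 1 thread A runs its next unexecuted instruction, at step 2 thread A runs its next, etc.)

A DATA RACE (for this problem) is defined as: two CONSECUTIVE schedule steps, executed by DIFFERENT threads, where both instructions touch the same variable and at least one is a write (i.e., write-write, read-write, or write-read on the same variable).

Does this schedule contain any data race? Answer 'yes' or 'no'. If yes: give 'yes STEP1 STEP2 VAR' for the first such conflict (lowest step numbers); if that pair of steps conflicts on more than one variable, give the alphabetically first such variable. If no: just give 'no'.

Steps 1,2: same thread (A). No race.
Steps 2,3: A(r=-,w=y) vs B(r=x,w=x). No conflict.
Steps 3,4: same thread (B). No race.
Steps 4,5: same thread (B). No race.

Answer: no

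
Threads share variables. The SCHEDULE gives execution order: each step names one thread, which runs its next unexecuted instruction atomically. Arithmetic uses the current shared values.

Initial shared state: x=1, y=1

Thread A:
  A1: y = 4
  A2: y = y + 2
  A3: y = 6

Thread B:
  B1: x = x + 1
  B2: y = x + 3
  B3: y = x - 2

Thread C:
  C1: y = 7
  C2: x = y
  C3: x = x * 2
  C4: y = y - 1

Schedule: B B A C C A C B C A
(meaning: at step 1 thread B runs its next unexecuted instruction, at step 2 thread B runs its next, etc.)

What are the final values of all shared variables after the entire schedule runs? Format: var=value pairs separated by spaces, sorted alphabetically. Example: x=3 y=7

Step 1: thread B executes B1 (x = x + 1). Shared: x=2 y=1. PCs: A@0 B@1 C@0
Step 2: thread B executes B2 (y = x + 3). Shared: x=2 y=5. PCs: A@0 B@2 C@0
Step 3: thread A executes A1 (y = 4). Shared: x=2 y=4. PCs: A@1 B@2 C@0
Step 4: thread C executes C1 (y = 7). Shared: x=2 y=7. PCs: A@1 B@2 C@1
Step 5: thread C executes C2 (x = y). Shared: x=7 y=7. PCs: A@1 B@2 C@2
Step 6: thread A executes A2 (y = y + 2). Shared: x=7 y=9. PCs: A@2 B@2 C@2
Step 7: thread C executes C3 (x = x * 2). Shared: x=14 y=9. PCs: A@2 B@2 C@3
Step 8: thread B executes B3 (y = x - 2). Shared: x=14 y=12. PCs: A@2 B@3 C@3
Step 9: thread C executes C4 (y = y - 1). Shared: x=14 y=11. PCs: A@2 B@3 C@4
Step 10: thread A executes A3 (y = 6). Shared: x=14 y=6. PCs: A@3 B@3 C@4

Answer: x=14 y=6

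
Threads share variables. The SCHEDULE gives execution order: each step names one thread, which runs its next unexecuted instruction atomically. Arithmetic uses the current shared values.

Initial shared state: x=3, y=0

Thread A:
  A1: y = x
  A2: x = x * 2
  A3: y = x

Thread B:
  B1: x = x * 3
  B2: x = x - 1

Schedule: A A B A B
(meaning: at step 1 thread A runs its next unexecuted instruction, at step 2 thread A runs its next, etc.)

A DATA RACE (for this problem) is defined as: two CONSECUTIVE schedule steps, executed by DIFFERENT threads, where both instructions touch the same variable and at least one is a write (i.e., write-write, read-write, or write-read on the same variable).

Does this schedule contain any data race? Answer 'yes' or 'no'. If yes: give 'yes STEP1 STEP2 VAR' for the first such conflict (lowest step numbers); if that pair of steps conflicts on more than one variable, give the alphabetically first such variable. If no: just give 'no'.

Steps 1,2: same thread (A). No race.
Steps 2,3: A(x = x * 2) vs B(x = x * 3). RACE on x (W-W).
Steps 3,4: B(x = x * 3) vs A(y = x). RACE on x (W-R).
Steps 4,5: A(y = x) vs B(x = x - 1). RACE on x (R-W).
First conflict at steps 2,3.

Answer: yes 2 3 x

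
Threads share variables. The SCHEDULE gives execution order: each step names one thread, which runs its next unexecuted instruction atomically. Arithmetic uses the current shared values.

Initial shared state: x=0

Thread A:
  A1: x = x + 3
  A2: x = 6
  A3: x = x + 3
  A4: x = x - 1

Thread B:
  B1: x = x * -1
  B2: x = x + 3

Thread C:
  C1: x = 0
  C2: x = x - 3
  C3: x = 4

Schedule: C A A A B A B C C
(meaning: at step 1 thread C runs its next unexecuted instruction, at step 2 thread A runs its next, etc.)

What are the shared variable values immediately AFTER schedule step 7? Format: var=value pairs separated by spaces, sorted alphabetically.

Step 1: thread C executes C1 (x = 0). Shared: x=0. PCs: A@0 B@0 C@1
Step 2: thread A executes A1 (x = x + 3). Shared: x=3. PCs: A@1 B@0 C@1
Step 3: thread A executes A2 (x = 6). Shared: x=6. PCs: A@2 B@0 C@1
Step 4: thread A executes A3 (x = x + 3). Shared: x=9. PCs: A@3 B@0 C@1
Step 5: thread B executes B1 (x = x * -1). Shared: x=-9. PCs: A@3 B@1 C@1
Step 6: thread A executes A4 (x = x - 1). Shared: x=-10. PCs: A@4 B@1 C@1
Step 7: thread B executes B2 (x = x + 3). Shared: x=-7. PCs: A@4 B@2 C@1

Answer: x=-7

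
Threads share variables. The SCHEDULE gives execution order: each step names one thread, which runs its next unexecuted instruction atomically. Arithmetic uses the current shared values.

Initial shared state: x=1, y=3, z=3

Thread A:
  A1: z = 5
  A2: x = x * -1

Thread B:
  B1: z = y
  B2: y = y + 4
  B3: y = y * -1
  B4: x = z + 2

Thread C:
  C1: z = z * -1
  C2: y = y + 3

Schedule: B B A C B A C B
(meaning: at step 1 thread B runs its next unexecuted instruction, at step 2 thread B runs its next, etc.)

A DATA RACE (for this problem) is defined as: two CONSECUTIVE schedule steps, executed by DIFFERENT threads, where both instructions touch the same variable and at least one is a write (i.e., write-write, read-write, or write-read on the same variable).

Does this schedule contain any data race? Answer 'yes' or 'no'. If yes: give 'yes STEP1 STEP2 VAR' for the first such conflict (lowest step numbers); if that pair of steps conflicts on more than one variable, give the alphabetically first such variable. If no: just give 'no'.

Steps 1,2: same thread (B). No race.
Steps 2,3: B(r=y,w=y) vs A(r=-,w=z). No conflict.
Steps 3,4: A(z = 5) vs C(z = z * -1). RACE on z (W-W).
Steps 4,5: C(r=z,w=z) vs B(r=y,w=y). No conflict.
Steps 5,6: B(r=y,w=y) vs A(r=x,w=x). No conflict.
Steps 6,7: A(r=x,w=x) vs C(r=y,w=y). No conflict.
Steps 7,8: C(r=y,w=y) vs B(r=z,w=x). No conflict.
First conflict at steps 3,4.

Answer: yes 3 4 z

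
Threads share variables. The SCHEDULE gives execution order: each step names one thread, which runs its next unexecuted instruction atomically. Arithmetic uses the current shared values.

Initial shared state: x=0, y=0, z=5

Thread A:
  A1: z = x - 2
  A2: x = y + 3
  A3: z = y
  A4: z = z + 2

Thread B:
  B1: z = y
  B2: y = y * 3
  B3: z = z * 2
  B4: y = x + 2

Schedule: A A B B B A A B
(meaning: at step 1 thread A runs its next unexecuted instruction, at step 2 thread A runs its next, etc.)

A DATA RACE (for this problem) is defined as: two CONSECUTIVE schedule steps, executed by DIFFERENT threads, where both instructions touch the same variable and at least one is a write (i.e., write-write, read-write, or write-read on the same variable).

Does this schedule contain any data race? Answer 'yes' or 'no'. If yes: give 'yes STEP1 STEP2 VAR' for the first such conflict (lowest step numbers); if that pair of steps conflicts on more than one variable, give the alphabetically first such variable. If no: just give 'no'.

Answer: yes 5 6 z

Derivation:
Steps 1,2: same thread (A). No race.
Steps 2,3: A(r=y,w=x) vs B(r=y,w=z). No conflict.
Steps 3,4: same thread (B). No race.
Steps 4,5: same thread (B). No race.
Steps 5,6: B(z = z * 2) vs A(z = y). RACE on z (W-W).
Steps 6,7: same thread (A). No race.
Steps 7,8: A(r=z,w=z) vs B(r=x,w=y). No conflict.
First conflict at steps 5,6.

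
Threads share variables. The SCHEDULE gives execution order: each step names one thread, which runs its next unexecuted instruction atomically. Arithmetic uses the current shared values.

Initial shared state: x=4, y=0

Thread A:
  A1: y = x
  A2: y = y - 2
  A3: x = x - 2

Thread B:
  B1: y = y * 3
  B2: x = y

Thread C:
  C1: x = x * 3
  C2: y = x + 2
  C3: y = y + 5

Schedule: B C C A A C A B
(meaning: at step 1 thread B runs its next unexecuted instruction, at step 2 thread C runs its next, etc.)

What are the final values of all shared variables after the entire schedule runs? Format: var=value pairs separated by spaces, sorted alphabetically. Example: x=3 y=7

Answer: x=15 y=15

Derivation:
Step 1: thread B executes B1 (y = y * 3). Shared: x=4 y=0. PCs: A@0 B@1 C@0
Step 2: thread C executes C1 (x = x * 3). Shared: x=12 y=0. PCs: A@0 B@1 C@1
Step 3: thread C executes C2 (y = x + 2). Shared: x=12 y=14. PCs: A@0 B@1 C@2
Step 4: thread A executes A1 (y = x). Shared: x=12 y=12. PCs: A@1 B@1 C@2
Step 5: thread A executes A2 (y = y - 2). Shared: x=12 y=10. PCs: A@2 B@1 C@2
Step 6: thread C executes C3 (y = y + 5). Shared: x=12 y=15. PCs: A@2 B@1 C@3
Step 7: thread A executes A3 (x = x - 2). Shared: x=10 y=15. PCs: A@3 B@1 C@3
Step 8: thread B executes B2 (x = y). Shared: x=15 y=15. PCs: A@3 B@2 C@3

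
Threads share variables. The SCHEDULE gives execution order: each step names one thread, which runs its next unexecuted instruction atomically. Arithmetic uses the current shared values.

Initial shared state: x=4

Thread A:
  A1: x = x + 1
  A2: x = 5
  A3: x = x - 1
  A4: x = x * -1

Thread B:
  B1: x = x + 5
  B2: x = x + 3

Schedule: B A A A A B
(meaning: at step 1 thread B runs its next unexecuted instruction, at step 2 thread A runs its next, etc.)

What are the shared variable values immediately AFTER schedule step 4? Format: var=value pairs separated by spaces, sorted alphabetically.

Step 1: thread B executes B1 (x = x + 5). Shared: x=9. PCs: A@0 B@1
Step 2: thread A executes A1 (x = x + 1). Shared: x=10. PCs: A@1 B@1
Step 3: thread A executes A2 (x = 5). Shared: x=5. PCs: A@2 B@1
Step 4: thread A executes A3 (x = x - 1). Shared: x=4. PCs: A@3 B@1

Answer: x=4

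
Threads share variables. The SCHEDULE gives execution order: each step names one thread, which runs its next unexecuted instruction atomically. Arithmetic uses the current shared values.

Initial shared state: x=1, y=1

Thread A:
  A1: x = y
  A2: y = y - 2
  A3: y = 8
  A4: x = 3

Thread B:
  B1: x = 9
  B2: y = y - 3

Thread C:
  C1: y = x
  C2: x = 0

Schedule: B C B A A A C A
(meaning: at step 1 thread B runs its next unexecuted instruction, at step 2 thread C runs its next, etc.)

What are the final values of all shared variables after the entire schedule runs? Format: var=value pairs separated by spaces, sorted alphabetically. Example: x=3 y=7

Answer: x=3 y=8

Derivation:
Step 1: thread B executes B1 (x = 9). Shared: x=9 y=1. PCs: A@0 B@1 C@0
Step 2: thread C executes C1 (y = x). Shared: x=9 y=9. PCs: A@0 B@1 C@1
Step 3: thread B executes B2 (y = y - 3). Shared: x=9 y=6. PCs: A@0 B@2 C@1
Step 4: thread A executes A1 (x = y). Shared: x=6 y=6. PCs: A@1 B@2 C@1
Step 5: thread A executes A2 (y = y - 2). Shared: x=6 y=4. PCs: A@2 B@2 C@1
Step 6: thread A executes A3 (y = 8). Shared: x=6 y=8. PCs: A@3 B@2 C@1
Step 7: thread C executes C2 (x = 0). Shared: x=0 y=8. PCs: A@3 B@2 C@2
Step 8: thread A executes A4 (x = 3). Shared: x=3 y=8. PCs: A@4 B@2 C@2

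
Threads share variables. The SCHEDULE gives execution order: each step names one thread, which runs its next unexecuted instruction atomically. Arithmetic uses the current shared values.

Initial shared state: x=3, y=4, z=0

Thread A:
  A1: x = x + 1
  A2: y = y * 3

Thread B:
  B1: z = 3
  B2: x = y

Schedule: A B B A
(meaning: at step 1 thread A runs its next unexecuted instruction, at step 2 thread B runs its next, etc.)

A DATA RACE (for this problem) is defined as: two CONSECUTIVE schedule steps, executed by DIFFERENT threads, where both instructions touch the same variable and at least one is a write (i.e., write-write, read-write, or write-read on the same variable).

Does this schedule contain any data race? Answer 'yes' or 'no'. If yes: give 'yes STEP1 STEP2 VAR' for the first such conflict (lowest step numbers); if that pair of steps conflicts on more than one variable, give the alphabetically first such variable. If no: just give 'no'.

Answer: yes 3 4 y

Derivation:
Steps 1,2: A(r=x,w=x) vs B(r=-,w=z). No conflict.
Steps 2,3: same thread (B). No race.
Steps 3,4: B(x = y) vs A(y = y * 3). RACE on y (R-W).
First conflict at steps 3,4.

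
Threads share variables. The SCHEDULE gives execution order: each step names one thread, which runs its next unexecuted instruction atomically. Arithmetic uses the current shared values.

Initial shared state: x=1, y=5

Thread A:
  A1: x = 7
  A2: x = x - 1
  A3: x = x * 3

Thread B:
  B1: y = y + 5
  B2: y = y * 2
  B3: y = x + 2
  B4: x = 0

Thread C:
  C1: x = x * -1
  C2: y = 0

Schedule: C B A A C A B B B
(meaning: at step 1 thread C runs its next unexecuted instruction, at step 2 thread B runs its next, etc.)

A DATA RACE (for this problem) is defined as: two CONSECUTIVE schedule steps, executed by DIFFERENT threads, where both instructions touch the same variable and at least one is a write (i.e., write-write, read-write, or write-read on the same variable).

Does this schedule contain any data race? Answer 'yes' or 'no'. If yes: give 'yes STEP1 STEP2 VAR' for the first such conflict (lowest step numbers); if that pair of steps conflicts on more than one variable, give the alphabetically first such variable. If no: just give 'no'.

Steps 1,2: C(r=x,w=x) vs B(r=y,w=y). No conflict.
Steps 2,3: B(r=y,w=y) vs A(r=-,w=x). No conflict.
Steps 3,4: same thread (A). No race.
Steps 4,5: A(r=x,w=x) vs C(r=-,w=y). No conflict.
Steps 5,6: C(r=-,w=y) vs A(r=x,w=x). No conflict.
Steps 6,7: A(r=x,w=x) vs B(r=y,w=y). No conflict.
Steps 7,8: same thread (B). No race.
Steps 8,9: same thread (B). No race.

Answer: no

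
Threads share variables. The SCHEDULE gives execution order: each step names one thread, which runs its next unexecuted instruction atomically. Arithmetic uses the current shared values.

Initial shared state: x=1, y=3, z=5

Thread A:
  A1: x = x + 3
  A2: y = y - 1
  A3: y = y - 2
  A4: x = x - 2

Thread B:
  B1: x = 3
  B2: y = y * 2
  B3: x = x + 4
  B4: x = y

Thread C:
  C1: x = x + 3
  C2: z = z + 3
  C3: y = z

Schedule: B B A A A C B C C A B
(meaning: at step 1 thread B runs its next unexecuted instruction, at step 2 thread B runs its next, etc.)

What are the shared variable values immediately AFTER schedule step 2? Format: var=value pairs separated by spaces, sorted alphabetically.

Answer: x=3 y=6 z=5

Derivation:
Step 1: thread B executes B1 (x = 3). Shared: x=3 y=3 z=5. PCs: A@0 B@1 C@0
Step 2: thread B executes B2 (y = y * 2). Shared: x=3 y=6 z=5. PCs: A@0 B@2 C@0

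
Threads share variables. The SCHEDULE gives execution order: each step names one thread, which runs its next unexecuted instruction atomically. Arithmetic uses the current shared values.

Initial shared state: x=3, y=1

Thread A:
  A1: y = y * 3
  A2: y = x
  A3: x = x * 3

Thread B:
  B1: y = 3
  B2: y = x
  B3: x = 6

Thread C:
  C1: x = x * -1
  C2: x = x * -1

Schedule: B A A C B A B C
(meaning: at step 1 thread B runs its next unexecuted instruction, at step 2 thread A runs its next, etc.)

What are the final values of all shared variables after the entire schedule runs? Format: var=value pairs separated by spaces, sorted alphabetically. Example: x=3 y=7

Answer: x=-6 y=-3

Derivation:
Step 1: thread B executes B1 (y = 3). Shared: x=3 y=3. PCs: A@0 B@1 C@0
Step 2: thread A executes A1 (y = y * 3). Shared: x=3 y=9. PCs: A@1 B@1 C@0
Step 3: thread A executes A2 (y = x). Shared: x=3 y=3. PCs: A@2 B@1 C@0
Step 4: thread C executes C1 (x = x * -1). Shared: x=-3 y=3. PCs: A@2 B@1 C@1
Step 5: thread B executes B2 (y = x). Shared: x=-3 y=-3. PCs: A@2 B@2 C@1
Step 6: thread A executes A3 (x = x * 3). Shared: x=-9 y=-3. PCs: A@3 B@2 C@1
Step 7: thread B executes B3 (x = 6). Shared: x=6 y=-3. PCs: A@3 B@3 C@1
Step 8: thread C executes C2 (x = x * -1). Shared: x=-6 y=-3. PCs: A@3 B@3 C@2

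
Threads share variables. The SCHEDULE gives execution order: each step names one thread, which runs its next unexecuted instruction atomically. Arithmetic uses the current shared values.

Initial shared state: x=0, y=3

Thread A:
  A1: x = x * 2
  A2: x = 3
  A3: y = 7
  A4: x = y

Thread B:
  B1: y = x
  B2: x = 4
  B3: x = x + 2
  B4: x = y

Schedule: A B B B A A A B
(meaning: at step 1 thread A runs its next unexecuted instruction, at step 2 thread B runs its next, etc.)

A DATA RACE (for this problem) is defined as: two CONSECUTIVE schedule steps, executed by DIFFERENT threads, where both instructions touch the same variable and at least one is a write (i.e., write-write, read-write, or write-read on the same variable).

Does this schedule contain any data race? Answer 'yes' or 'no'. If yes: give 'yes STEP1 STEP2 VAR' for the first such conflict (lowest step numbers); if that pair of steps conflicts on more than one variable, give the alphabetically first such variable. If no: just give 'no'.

Steps 1,2: A(x = x * 2) vs B(y = x). RACE on x (W-R).
Steps 2,3: same thread (B). No race.
Steps 3,4: same thread (B). No race.
Steps 4,5: B(x = x + 2) vs A(x = 3). RACE on x (W-W).
Steps 5,6: same thread (A). No race.
Steps 6,7: same thread (A). No race.
Steps 7,8: A(x = y) vs B(x = y). RACE on x (W-W).
First conflict at steps 1,2.

Answer: yes 1 2 x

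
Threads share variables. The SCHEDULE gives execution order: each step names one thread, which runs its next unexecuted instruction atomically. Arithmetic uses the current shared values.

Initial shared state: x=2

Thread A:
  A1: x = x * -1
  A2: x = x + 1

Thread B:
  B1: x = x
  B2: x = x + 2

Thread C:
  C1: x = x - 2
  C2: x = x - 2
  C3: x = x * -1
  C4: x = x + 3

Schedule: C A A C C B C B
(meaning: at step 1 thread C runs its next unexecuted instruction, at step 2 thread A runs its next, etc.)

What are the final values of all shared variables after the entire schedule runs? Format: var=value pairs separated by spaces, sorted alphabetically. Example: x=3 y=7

Answer: x=6

Derivation:
Step 1: thread C executes C1 (x = x - 2). Shared: x=0. PCs: A@0 B@0 C@1
Step 2: thread A executes A1 (x = x * -1). Shared: x=0. PCs: A@1 B@0 C@1
Step 3: thread A executes A2 (x = x + 1). Shared: x=1. PCs: A@2 B@0 C@1
Step 4: thread C executes C2 (x = x - 2). Shared: x=-1. PCs: A@2 B@0 C@2
Step 5: thread C executes C3 (x = x * -1). Shared: x=1. PCs: A@2 B@0 C@3
Step 6: thread B executes B1 (x = x). Shared: x=1. PCs: A@2 B@1 C@3
Step 7: thread C executes C4 (x = x + 3). Shared: x=4. PCs: A@2 B@1 C@4
Step 8: thread B executes B2 (x = x + 2). Shared: x=6. PCs: A@2 B@2 C@4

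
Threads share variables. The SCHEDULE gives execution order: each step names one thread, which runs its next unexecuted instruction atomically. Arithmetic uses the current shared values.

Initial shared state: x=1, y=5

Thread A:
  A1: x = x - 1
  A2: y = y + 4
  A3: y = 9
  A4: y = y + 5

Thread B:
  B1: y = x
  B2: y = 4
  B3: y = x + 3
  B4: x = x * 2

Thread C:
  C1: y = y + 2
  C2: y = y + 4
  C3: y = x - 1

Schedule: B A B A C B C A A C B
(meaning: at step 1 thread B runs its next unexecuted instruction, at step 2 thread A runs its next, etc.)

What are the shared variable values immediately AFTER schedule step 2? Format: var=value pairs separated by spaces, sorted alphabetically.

Answer: x=0 y=1

Derivation:
Step 1: thread B executes B1 (y = x). Shared: x=1 y=1. PCs: A@0 B@1 C@0
Step 2: thread A executes A1 (x = x - 1). Shared: x=0 y=1. PCs: A@1 B@1 C@0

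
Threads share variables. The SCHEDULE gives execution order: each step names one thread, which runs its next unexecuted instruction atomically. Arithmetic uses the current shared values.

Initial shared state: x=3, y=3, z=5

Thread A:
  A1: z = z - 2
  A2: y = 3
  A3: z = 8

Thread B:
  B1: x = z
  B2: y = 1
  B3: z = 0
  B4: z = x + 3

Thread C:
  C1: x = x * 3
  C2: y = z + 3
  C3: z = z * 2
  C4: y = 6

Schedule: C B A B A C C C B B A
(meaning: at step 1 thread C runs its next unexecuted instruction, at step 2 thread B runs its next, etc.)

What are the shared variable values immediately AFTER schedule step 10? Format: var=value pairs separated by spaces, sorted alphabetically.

Answer: x=5 y=6 z=8

Derivation:
Step 1: thread C executes C1 (x = x * 3). Shared: x=9 y=3 z=5. PCs: A@0 B@0 C@1
Step 2: thread B executes B1 (x = z). Shared: x=5 y=3 z=5. PCs: A@0 B@1 C@1
Step 3: thread A executes A1 (z = z - 2). Shared: x=5 y=3 z=3. PCs: A@1 B@1 C@1
Step 4: thread B executes B2 (y = 1). Shared: x=5 y=1 z=3. PCs: A@1 B@2 C@1
Step 5: thread A executes A2 (y = 3). Shared: x=5 y=3 z=3. PCs: A@2 B@2 C@1
Step 6: thread C executes C2 (y = z + 3). Shared: x=5 y=6 z=3. PCs: A@2 B@2 C@2
Step 7: thread C executes C3 (z = z * 2). Shared: x=5 y=6 z=6. PCs: A@2 B@2 C@3
Step 8: thread C executes C4 (y = 6). Shared: x=5 y=6 z=6. PCs: A@2 B@2 C@4
Step 9: thread B executes B3 (z = 0). Shared: x=5 y=6 z=0. PCs: A@2 B@3 C@4
Step 10: thread B executes B4 (z = x + 3). Shared: x=5 y=6 z=8. PCs: A@2 B@4 C@4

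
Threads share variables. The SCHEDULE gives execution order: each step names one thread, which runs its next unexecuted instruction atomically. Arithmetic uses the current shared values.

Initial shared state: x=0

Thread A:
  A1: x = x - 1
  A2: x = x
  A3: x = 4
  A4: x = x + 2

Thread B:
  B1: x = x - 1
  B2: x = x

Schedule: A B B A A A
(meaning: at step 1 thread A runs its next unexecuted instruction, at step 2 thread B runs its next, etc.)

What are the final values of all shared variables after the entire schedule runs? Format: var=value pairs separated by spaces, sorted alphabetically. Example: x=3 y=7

Step 1: thread A executes A1 (x = x - 1). Shared: x=-1. PCs: A@1 B@0
Step 2: thread B executes B1 (x = x - 1). Shared: x=-2. PCs: A@1 B@1
Step 3: thread B executes B2 (x = x). Shared: x=-2. PCs: A@1 B@2
Step 4: thread A executes A2 (x = x). Shared: x=-2. PCs: A@2 B@2
Step 5: thread A executes A3 (x = 4). Shared: x=4. PCs: A@3 B@2
Step 6: thread A executes A4 (x = x + 2). Shared: x=6. PCs: A@4 B@2

Answer: x=6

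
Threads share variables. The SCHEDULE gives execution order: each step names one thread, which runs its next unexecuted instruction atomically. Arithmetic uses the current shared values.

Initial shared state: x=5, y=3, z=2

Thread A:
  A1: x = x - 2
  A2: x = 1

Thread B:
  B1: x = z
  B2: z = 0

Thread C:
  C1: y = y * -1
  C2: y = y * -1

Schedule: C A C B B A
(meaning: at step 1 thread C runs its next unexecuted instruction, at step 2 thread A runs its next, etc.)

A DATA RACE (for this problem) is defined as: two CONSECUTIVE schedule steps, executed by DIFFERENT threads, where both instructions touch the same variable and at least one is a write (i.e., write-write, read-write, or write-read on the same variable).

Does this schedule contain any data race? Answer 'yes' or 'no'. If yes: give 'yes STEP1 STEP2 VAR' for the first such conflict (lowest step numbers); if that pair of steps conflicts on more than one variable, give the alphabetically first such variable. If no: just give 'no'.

Steps 1,2: C(r=y,w=y) vs A(r=x,w=x). No conflict.
Steps 2,3: A(r=x,w=x) vs C(r=y,w=y). No conflict.
Steps 3,4: C(r=y,w=y) vs B(r=z,w=x). No conflict.
Steps 4,5: same thread (B). No race.
Steps 5,6: B(r=-,w=z) vs A(r=-,w=x). No conflict.

Answer: no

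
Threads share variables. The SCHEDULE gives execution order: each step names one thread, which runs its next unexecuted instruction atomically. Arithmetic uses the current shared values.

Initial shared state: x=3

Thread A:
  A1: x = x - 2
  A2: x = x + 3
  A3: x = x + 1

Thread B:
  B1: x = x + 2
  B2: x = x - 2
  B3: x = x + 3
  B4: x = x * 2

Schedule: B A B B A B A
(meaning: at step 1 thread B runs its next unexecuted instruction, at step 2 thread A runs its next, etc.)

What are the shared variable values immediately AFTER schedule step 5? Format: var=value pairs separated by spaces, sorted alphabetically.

Step 1: thread B executes B1 (x = x + 2). Shared: x=5. PCs: A@0 B@1
Step 2: thread A executes A1 (x = x - 2). Shared: x=3. PCs: A@1 B@1
Step 3: thread B executes B2 (x = x - 2). Shared: x=1. PCs: A@1 B@2
Step 4: thread B executes B3 (x = x + 3). Shared: x=4. PCs: A@1 B@3
Step 5: thread A executes A2 (x = x + 3). Shared: x=7. PCs: A@2 B@3

Answer: x=7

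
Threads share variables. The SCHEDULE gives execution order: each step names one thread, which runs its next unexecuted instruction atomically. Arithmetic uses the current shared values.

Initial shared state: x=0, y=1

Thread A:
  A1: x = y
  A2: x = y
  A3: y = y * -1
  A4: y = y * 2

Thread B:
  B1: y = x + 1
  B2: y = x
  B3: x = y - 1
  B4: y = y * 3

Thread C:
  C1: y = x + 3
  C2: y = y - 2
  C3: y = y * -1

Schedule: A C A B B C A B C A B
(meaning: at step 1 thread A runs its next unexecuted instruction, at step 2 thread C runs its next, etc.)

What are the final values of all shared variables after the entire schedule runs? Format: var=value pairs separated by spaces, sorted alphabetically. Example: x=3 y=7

Answer: x=-3 y=12

Derivation:
Step 1: thread A executes A1 (x = y). Shared: x=1 y=1. PCs: A@1 B@0 C@0
Step 2: thread C executes C1 (y = x + 3). Shared: x=1 y=4. PCs: A@1 B@0 C@1
Step 3: thread A executes A2 (x = y). Shared: x=4 y=4. PCs: A@2 B@0 C@1
Step 4: thread B executes B1 (y = x + 1). Shared: x=4 y=5. PCs: A@2 B@1 C@1
Step 5: thread B executes B2 (y = x). Shared: x=4 y=4. PCs: A@2 B@2 C@1
Step 6: thread C executes C2 (y = y - 2). Shared: x=4 y=2. PCs: A@2 B@2 C@2
Step 7: thread A executes A3 (y = y * -1). Shared: x=4 y=-2. PCs: A@3 B@2 C@2
Step 8: thread B executes B3 (x = y - 1). Shared: x=-3 y=-2. PCs: A@3 B@3 C@2
Step 9: thread C executes C3 (y = y * -1). Shared: x=-3 y=2. PCs: A@3 B@3 C@3
Step 10: thread A executes A4 (y = y * 2). Shared: x=-3 y=4. PCs: A@4 B@3 C@3
Step 11: thread B executes B4 (y = y * 3). Shared: x=-3 y=12. PCs: A@4 B@4 C@3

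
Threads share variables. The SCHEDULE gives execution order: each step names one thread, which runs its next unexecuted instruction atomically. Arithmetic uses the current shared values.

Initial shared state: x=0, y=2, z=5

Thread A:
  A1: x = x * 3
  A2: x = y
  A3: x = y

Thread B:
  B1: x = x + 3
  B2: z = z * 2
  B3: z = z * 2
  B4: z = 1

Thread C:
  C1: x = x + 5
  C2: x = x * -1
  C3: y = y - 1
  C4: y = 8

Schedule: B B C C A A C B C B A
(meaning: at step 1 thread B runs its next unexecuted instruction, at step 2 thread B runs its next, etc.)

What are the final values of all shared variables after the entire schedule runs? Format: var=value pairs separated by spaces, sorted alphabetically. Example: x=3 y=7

Step 1: thread B executes B1 (x = x + 3). Shared: x=3 y=2 z=5. PCs: A@0 B@1 C@0
Step 2: thread B executes B2 (z = z * 2). Shared: x=3 y=2 z=10. PCs: A@0 B@2 C@0
Step 3: thread C executes C1 (x = x + 5). Shared: x=8 y=2 z=10. PCs: A@0 B@2 C@1
Step 4: thread C executes C2 (x = x * -1). Shared: x=-8 y=2 z=10. PCs: A@0 B@2 C@2
Step 5: thread A executes A1 (x = x * 3). Shared: x=-24 y=2 z=10. PCs: A@1 B@2 C@2
Step 6: thread A executes A2 (x = y). Shared: x=2 y=2 z=10. PCs: A@2 B@2 C@2
Step 7: thread C executes C3 (y = y - 1). Shared: x=2 y=1 z=10. PCs: A@2 B@2 C@3
Step 8: thread B executes B3 (z = z * 2). Shared: x=2 y=1 z=20. PCs: A@2 B@3 C@3
Step 9: thread C executes C4 (y = 8). Shared: x=2 y=8 z=20. PCs: A@2 B@3 C@4
Step 10: thread B executes B4 (z = 1). Shared: x=2 y=8 z=1. PCs: A@2 B@4 C@4
Step 11: thread A executes A3 (x = y). Shared: x=8 y=8 z=1. PCs: A@3 B@4 C@4

Answer: x=8 y=8 z=1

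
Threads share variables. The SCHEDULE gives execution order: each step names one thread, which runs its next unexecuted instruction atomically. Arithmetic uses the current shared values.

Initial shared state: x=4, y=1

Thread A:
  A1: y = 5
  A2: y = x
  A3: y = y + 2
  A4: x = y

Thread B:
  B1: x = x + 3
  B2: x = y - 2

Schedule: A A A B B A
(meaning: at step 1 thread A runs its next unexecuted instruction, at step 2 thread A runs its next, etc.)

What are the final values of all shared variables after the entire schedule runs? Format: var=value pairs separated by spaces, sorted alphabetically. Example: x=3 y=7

Answer: x=6 y=6

Derivation:
Step 1: thread A executes A1 (y = 5). Shared: x=4 y=5. PCs: A@1 B@0
Step 2: thread A executes A2 (y = x). Shared: x=4 y=4. PCs: A@2 B@0
Step 3: thread A executes A3 (y = y + 2). Shared: x=4 y=6. PCs: A@3 B@0
Step 4: thread B executes B1 (x = x + 3). Shared: x=7 y=6. PCs: A@3 B@1
Step 5: thread B executes B2 (x = y - 2). Shared: x=4 y=6. PCs: A@3 B@2
Step 6: thread A executes A4 (x = y). Shared: x=6 y=6. PCs: A@4 B@2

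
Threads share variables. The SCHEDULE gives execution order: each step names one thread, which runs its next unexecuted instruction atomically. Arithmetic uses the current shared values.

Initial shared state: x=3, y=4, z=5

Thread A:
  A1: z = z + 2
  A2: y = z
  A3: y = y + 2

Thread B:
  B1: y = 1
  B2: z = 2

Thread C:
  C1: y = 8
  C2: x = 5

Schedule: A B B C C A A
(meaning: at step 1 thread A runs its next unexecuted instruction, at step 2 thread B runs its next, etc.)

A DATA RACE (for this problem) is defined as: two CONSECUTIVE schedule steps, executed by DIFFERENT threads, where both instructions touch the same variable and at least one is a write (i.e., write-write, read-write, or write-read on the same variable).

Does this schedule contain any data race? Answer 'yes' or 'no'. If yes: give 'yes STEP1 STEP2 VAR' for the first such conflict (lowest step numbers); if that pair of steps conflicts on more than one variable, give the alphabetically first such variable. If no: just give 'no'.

Answer: no

Derivation:
Steps 1,2: A(r=z,w=z) vs B(r=-,w=y). No conflict.
Steps 2,3: same thread (B). No race.
Steps 3,4: B(r=-,w=z) vs C(r=-,w=y). No conflict.
Steps 4,5: same thread (C). No race.
Steps 5,6: C(r=-,w=x) vs A(r=z,w=y). No conflict.
Steps 6,7: same thread (A). No race.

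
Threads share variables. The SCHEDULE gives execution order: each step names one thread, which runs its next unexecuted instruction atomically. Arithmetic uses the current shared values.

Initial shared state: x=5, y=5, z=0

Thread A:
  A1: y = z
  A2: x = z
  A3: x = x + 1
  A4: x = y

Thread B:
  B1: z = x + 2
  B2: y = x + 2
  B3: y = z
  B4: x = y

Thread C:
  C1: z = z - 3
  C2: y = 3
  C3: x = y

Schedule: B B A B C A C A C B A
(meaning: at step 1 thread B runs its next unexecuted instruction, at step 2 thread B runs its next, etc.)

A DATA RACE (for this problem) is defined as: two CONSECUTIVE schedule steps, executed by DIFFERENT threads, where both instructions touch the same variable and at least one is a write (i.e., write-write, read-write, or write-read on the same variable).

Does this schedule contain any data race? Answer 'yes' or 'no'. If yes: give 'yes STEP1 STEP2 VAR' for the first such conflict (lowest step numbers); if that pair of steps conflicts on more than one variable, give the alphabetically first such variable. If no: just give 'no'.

Steps 1,2: same thread (B). No race.
Steps 2,3: B(y = x + 2) vs A(y = z). RACE on y (W-W).
Steps 3,4: A(y = z) vs B(y = z). RACE on y (W-W).
Steps 4,5: B(y = z) vs C(z = z - 3). RACE on z (R-W).
Steps 5,6: C(z = z - 3) vs A(x = z). RACE on z (W-R).
Steps 6,7: A(r=z,w=x) vs C(r=-,w=y). No conflict.
Steps 7,8: C(r=-,w=y) vs A(r=x,w=x). No conflict.
Steps 8,9: A(x = x + 1) vs C(x = y). RACE on x (W-W).
Steps 9,10: C(x = y) vs B(x = y). RACE on x (W-W).
Steps 10,11: B(x = y) vs A(x = y). RACE on x (W-W).
First conflict at steps 2,3.

Answer: yes 2 3 y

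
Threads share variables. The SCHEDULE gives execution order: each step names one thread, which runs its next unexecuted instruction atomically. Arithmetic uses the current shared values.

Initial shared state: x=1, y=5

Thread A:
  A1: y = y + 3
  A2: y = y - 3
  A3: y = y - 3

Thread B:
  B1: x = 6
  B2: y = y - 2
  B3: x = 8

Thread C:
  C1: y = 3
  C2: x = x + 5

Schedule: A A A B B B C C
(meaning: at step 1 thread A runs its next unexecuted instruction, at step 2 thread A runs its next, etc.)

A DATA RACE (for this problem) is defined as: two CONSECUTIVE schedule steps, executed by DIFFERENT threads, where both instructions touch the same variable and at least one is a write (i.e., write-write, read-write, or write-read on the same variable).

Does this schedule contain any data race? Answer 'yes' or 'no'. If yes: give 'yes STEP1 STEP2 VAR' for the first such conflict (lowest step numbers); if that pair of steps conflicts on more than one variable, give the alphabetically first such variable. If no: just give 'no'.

Steps 1,2: same thread (A). No race.
Steps 2,3: same thread (A). No race.
Steps 3,4: A(r=y,w=y) vs B(r=-,w=x). No conflict.
Steps 4,5: same thread (B). No race.
Steps 5,6: same thread (B). No race.
Steps 6,7: B(r=-,w=x) vs C(r=-,w=y). No conflict.
Steps 7,8: same thread (C). No race.

Answer: no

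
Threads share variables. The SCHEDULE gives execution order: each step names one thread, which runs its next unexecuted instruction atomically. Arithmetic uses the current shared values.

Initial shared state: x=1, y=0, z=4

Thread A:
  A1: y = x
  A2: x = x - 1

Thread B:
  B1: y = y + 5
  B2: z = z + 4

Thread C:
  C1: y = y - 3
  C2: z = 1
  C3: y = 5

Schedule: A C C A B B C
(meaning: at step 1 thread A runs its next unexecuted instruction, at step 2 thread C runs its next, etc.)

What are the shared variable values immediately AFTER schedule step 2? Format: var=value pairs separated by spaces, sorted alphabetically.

Step 1: thread A executes A1 (y = x). Shared: x=1 y=1 z=4. PCs: A@1 B@0 C@0
Step 2: thread C executes C1 (y = y - 3). Shared: x=1 y=-2 z=4. PCs: A@1 B@0 C@1

Answer: x=1 y=-2 z=4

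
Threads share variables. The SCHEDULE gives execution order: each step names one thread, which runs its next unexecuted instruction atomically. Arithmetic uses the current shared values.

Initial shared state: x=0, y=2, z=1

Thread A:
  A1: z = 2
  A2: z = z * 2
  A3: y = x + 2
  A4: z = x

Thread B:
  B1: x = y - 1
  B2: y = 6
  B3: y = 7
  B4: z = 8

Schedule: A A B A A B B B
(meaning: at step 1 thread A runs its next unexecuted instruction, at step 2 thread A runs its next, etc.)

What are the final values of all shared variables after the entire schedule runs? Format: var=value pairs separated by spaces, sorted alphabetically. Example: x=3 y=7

Answer: x=1 y=7 z=8

Derivation:
Step 1: thread A executes A1 (z = 2). Shared: x=0 y=2 z=2. PCs: A@1 B@0
Step 2: thread A executes A2 (z = z * 2). Shared: x=0 y=2 z=4. PCs: A@2 B@0
Step 3: thread B executes B1 (x = y - 1). Shared: x=1 y=2 z=4. PCs: A@2 B@1
Step 4: thread A executes A3 (y = x + 2). Shared: x=1 y=3 z=4. PCs: A@3 B@1
Step 5: thread A executes A4 (z = x). Shared: x=1 y=3 z=1. PCs: A@4 B@1
Step 6: thread B executes B2 (y = 6). Shared: x=1 y=6 z=1. PCs: A@4 B@2
Step 7: thread B executes B3 (y = 7). Shared: x=1 y=7 z=1. PCs: A@4 B@3
Step 8: thread B executes B4 (z = 8). Shared: x=1 y=7 z=8. PCs: A@4 B@4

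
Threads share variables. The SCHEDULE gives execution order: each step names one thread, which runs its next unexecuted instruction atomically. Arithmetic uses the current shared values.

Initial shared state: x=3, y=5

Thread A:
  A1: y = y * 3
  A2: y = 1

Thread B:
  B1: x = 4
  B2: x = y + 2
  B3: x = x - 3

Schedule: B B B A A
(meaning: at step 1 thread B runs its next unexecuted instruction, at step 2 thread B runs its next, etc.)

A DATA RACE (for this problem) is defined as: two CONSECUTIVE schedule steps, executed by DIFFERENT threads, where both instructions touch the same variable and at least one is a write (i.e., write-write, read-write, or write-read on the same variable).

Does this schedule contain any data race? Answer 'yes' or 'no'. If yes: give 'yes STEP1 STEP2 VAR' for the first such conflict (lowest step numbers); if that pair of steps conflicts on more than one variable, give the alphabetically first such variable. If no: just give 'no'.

Answer: no

Derivation:
Steps 1,2: same thread (B). No race.
Steps 2,3: same thread (B). No race.
Steps 3,4: B(r=x,w=x) vs A(r=y,w=y). No conflict.
Steps 4,5: same thread (A). No race.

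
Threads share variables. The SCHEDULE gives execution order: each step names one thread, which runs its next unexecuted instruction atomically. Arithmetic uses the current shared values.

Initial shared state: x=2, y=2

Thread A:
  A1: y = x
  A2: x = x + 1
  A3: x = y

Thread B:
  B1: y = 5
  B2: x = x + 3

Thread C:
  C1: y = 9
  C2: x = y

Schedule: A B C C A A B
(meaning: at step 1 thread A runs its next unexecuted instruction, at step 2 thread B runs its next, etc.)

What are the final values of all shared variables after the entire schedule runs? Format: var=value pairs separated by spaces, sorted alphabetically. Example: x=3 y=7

Answer: x=12 y=9

Derivation:
Step 1: thread A executes A1 (y = x). Shared: x=2 y=2. PCs: A@1 B@0 C@0
Step 2: thread B executes B1 (y = 5). Shared: x=2 y=5. PCs: A@1 B@1 C@0
Step 3: thread C executes C1 (y = 9). Shared: x=2 y=9. PCs: A@1 B@1 C@1
Step 4: thread C executes C2 (x = y). Shared: x=9 y=9. PCs: A@1 B@1 C@2
Step 5: thread A executes A2 (x = x + 1). Shared: x=10 y=9. PCs: A@2 B@1 C@2
Step 6: thread A executes A3 (x = y). Shared: x=9 y=9. PCs: A@3 B@1 C@2
Step 7: thread B executes B2 (x = x + 3). Shared: x=12 y=9. PCs: A@3 B@2 C@2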